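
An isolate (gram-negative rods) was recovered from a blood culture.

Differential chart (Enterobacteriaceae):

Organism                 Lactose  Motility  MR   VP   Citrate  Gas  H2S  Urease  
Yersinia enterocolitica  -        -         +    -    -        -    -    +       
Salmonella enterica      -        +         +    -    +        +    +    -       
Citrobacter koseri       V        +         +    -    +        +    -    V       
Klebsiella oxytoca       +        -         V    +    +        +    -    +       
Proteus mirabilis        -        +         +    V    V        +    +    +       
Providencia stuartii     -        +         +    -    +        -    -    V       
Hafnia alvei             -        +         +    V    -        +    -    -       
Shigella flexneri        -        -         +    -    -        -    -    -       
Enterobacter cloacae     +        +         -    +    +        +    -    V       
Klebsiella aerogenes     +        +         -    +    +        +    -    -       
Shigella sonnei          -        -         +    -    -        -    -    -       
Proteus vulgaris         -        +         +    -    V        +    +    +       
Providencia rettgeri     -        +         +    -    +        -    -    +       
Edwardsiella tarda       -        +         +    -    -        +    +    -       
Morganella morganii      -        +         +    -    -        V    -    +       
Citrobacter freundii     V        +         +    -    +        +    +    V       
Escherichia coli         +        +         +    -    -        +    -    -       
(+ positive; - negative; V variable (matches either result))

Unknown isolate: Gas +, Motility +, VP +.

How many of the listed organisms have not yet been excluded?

4

VP +: excludes 12 organisms — 5 left.
Motility +: excludes Klebsiella oxytoca — 4 left.
Gas +: all 4 remaining candidates are consistent.
Still consistent: Enterobacter cloacae, Hafnia alvei, Klebsiella aerogenes, Proteus mirabilis.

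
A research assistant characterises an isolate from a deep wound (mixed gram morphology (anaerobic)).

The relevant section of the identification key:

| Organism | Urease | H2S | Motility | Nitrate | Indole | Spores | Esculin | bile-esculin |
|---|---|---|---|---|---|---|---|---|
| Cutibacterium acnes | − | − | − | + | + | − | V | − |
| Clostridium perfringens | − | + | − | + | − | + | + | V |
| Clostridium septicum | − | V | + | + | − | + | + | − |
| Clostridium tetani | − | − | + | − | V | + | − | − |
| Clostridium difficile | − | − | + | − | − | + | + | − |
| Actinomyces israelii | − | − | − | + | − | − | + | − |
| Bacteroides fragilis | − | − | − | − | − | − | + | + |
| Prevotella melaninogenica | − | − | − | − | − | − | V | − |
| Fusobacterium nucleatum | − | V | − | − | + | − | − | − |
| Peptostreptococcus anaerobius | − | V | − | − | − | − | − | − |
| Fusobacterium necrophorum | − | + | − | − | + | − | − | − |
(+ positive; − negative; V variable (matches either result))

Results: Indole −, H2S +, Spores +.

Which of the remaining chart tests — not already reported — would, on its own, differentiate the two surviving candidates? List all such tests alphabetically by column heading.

Indole −: excludes Cutibacterium acnes, Fusobacterium nucleatum, Fusobacterium necrophorum — 8 left.
Spores +: excludes Actinomyces israelii, Bacteroides fragilis, Prevotella melaninogenica, Peptostreptococcus anaerobius — 4 left.
H2S +: excludes Clostridium tetani, Clostridium difficile — 2 left.
Two candidates remain: Clostridium perfringens and Clostridium septicum.
  Urease: − vs − — same for both, does not separate.
  Motility: Clostridium perfringens −, Clostridium septicum + — discriminates.
  Nitrate: + vs + — same for both, does not separate.
  Esculin: + vs + — same for both, does not separate.
  bile-esculin: V vs − — variable for at least one, does not separate.

Motility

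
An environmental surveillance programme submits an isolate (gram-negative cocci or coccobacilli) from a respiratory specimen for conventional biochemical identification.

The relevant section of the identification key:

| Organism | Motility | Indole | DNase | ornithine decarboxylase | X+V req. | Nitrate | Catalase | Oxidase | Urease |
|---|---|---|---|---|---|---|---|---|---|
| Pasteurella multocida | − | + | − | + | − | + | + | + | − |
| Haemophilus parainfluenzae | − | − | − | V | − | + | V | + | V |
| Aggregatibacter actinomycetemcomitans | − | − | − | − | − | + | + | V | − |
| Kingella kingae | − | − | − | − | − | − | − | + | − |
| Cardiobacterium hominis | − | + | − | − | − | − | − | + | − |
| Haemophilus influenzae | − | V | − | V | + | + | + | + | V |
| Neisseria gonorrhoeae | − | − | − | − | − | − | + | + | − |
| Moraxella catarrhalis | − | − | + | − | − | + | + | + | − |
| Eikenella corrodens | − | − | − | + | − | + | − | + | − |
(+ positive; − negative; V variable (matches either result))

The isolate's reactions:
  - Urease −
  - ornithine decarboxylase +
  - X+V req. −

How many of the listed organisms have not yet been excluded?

3

Urease −: all 9 remaining candidates are consistent.
ornithine decarboxylase +: excludes 5 organisms — 4 left.
X+V req. −: excludes Haemophilus influenzae — 3 left.
Still consistent: Eikenella corrodens, Haemophilus parainfluenzae, Pasteurella multocida.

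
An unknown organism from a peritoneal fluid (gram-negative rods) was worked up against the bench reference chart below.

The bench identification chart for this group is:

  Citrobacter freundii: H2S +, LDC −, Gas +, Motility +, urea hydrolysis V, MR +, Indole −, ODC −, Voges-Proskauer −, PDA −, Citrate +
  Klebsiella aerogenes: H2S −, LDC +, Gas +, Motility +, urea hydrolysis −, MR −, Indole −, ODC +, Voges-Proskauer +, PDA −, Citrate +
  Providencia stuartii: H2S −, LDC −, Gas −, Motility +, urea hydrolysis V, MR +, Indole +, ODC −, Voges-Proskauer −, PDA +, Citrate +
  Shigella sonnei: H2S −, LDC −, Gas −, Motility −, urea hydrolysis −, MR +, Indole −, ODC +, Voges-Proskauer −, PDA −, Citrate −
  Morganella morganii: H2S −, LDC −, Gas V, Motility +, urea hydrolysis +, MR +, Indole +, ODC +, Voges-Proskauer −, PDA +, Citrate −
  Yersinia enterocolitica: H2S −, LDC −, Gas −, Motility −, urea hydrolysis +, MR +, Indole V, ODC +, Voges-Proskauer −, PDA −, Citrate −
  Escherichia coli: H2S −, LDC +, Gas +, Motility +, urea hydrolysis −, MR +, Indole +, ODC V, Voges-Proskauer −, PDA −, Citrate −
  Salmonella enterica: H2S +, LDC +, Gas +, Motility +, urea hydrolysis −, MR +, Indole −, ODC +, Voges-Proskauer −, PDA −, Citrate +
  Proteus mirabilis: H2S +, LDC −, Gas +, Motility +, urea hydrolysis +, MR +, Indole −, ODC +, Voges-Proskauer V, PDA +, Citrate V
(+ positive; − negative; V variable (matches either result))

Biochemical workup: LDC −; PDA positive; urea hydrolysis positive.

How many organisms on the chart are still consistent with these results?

PDA +: excludes 6 organisms — 3 left.
LDC −: all 3 remaining candidates are consistent.
urea hydrolysis +: all 3 remaining candidates are consistent.
Still consistent: Morganella morganii, Proteus mirabilis, Providencia stuartii.

3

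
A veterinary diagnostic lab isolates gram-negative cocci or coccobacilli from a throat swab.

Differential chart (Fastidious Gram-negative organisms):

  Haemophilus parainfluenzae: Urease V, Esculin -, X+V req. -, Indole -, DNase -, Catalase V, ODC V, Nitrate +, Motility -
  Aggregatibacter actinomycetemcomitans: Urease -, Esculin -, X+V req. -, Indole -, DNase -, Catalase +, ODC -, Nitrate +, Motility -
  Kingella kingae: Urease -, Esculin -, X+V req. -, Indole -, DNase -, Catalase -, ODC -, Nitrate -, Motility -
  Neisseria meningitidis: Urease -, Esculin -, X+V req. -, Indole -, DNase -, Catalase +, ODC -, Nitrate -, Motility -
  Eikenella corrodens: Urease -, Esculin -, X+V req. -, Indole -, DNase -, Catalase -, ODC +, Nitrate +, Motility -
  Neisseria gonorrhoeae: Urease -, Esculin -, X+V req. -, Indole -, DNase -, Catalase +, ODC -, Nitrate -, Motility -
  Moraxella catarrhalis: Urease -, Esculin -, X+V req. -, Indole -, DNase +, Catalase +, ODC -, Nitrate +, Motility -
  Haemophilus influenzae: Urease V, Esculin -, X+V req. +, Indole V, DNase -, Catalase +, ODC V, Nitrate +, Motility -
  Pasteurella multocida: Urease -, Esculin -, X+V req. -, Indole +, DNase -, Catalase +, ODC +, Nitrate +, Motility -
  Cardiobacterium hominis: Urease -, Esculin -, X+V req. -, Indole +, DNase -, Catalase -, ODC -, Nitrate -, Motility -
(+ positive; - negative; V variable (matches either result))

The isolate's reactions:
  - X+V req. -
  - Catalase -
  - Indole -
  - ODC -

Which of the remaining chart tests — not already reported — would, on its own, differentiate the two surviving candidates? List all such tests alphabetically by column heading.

ODC -: excludes Eikenella corrodens, Pasteurella multocida — 8 left.
X+V req. -: excludes Haemophilus influenzae — 7 left.
Catalase -: excludes Aggregatibacter actinomycetemcomitans, Neisseria meningitidis, Neisseria gonorrhoeae, Moraxella catarrhalis — 3 left.
Indole -: excludes Cardiobacterium hominis — 2 left.
Two candidates remain: Haemophilus parainfluenzae and Kingella kingae.
  Urease: V vs - — variable for at least one, does not separate.
  Esculin: - vs - — same for both, does not separate.
  DNase: - vs - — same for both, does not separate.
  Nitrate: Haemophilus parainfluenzae +, Kingella kingae - — discriminates.
  Motility: - vs - — same for both, does not separate.

Nitrate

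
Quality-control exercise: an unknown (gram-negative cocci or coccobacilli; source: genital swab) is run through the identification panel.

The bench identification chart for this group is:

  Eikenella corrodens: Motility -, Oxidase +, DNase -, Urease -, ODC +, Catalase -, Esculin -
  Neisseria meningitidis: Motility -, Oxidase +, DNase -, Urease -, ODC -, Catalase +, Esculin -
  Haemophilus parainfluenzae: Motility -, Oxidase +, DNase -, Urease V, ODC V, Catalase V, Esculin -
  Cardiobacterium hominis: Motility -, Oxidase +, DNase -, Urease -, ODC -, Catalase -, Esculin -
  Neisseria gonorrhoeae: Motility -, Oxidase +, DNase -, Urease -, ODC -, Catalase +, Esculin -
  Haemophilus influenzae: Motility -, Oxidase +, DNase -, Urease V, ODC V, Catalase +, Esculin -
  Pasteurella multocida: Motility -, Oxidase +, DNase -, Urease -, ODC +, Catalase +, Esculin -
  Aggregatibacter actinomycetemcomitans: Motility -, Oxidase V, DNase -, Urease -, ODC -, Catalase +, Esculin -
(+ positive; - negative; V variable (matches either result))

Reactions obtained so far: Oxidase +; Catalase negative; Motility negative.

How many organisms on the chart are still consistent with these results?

Catalase -: excludes 5 organisms — 3 left.
Motility -: all 3 remaining candidates are consistent.
Oxidase +: all 3 remaining candidates are consistent.
Still consistent: Cardiobacterium hominis, Eikenella corrodens, Haemophilus parainfluenzae.

3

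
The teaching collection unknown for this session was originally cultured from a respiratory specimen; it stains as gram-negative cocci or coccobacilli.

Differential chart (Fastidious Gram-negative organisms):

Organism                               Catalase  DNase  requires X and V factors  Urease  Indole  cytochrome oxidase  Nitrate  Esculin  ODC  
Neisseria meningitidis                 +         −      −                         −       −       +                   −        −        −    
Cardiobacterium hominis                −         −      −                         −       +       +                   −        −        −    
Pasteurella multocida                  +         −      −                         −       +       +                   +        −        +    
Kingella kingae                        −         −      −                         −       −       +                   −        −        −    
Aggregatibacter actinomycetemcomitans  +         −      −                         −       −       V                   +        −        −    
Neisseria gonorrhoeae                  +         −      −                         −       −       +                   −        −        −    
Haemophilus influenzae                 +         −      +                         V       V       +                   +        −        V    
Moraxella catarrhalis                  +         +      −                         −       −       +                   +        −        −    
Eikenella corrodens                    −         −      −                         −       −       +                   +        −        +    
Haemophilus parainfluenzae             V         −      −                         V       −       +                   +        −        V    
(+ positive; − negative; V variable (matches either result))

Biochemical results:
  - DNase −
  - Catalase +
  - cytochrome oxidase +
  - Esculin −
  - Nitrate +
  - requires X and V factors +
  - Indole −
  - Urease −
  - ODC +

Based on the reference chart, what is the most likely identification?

ODC +: excludes 6 organisms — 4 left.
Urease −: all 4 remaining candidates are consistent.
Indole −: excludes Pasteurella multocida — 3 left.
requires X and V factors +: excludes Eikenella corrodens, Haemophilus parainfluenzae — 1 left.
Esculin −: the one remaining candidate is consistent.
DNase −: the one remaining candidate is consistent.
Nitrate +: the one remaining candidate is consistent.
cytochrome oxidase +: the one remaining candidate is consistent.
Catalase +: the one remaining candidate is consistent.

Haemophilus influenzae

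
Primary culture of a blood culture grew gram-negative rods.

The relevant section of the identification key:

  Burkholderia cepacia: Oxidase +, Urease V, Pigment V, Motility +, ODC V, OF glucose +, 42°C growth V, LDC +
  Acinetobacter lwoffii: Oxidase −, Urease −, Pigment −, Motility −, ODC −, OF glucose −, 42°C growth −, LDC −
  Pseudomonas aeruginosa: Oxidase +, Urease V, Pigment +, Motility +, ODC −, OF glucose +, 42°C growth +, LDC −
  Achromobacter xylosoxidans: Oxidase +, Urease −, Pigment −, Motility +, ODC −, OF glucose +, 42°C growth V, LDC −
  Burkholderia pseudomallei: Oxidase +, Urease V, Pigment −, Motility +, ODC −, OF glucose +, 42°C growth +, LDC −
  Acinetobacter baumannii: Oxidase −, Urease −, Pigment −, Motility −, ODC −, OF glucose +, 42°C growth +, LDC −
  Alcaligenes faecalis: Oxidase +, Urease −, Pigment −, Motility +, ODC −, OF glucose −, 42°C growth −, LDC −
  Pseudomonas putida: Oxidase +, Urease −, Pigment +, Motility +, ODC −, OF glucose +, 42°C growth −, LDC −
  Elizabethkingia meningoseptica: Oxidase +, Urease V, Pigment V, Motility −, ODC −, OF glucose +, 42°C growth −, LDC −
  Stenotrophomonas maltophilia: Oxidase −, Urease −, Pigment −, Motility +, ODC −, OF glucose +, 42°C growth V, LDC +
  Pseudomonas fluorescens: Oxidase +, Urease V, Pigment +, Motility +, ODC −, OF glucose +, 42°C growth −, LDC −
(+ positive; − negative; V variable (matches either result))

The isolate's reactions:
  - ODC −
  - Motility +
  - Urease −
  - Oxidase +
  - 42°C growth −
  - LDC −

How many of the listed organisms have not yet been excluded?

4

Oxidase +: excludes Acinetobacter lwoffii, Acinetobacter baumannii, Stenotrophomonas maltophilia — 8 left.
Motility +: excludes Elizabethkingia meningoseptica — 7 left.
LDC −: excludes Burkholderia cepacia — 6 left.
Urease −: all 6 remaining candidates are consistent.
ODC −: all 6 remaining candidates are consistent.
42°C growth −: excludes Pseudomonas aeruginosa, Burkholderia pseudomallei — 4 left.
Still consistent: Achromobacter xylosoxidans, Alcaligenes faecalis, Pseudomonas fluorescens, Pseudomonas putida.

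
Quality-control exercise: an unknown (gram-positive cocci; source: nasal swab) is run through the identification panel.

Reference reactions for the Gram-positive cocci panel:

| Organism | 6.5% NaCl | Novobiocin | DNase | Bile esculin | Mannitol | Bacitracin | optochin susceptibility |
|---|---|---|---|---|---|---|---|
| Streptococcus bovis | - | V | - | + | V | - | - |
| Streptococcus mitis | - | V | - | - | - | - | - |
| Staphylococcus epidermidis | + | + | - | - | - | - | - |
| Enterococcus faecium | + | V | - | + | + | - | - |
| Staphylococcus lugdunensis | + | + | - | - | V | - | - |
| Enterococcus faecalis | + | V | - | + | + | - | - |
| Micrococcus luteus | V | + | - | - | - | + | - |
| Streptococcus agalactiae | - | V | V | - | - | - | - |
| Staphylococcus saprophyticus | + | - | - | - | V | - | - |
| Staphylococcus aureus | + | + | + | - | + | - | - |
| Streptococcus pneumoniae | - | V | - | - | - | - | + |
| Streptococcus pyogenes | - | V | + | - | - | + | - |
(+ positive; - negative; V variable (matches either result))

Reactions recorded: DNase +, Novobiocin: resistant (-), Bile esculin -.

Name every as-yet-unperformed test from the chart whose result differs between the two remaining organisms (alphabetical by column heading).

Bacitracin

DNase +: excludes 9 organisms — 3 left.
Novobiocin -: excludes Staphylococcus aureus — 2 left.
Bile esculin -: all 2 remaining candidates are consistent.
Two candidates remain: Streptococcus agalactiae and Streptococcus pyogenes.
  6.5% NaCl: - vs - — same for both, does not separate.
  Mannitol: - vs - — same for both, does not separate.
  Bacitracin: Streptococcus agalactiae -, Streptococcus pyogenes + — discriminates.
  optochin susceptibility: - vs - — same for both, does not separate.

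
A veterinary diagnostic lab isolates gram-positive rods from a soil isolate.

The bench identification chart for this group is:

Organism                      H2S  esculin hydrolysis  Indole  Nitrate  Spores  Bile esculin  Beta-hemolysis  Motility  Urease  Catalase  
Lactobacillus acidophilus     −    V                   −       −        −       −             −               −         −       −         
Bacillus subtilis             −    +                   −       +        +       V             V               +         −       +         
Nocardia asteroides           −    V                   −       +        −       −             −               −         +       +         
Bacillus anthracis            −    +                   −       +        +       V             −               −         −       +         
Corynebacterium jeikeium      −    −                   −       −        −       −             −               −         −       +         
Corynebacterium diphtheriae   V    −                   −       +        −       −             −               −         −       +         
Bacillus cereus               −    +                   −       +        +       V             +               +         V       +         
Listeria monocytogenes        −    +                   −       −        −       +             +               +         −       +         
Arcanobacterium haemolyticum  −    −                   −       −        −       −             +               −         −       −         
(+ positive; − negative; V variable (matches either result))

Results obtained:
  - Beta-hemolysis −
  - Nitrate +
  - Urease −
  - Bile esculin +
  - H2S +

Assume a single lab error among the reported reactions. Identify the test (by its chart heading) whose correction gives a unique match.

Bile esculin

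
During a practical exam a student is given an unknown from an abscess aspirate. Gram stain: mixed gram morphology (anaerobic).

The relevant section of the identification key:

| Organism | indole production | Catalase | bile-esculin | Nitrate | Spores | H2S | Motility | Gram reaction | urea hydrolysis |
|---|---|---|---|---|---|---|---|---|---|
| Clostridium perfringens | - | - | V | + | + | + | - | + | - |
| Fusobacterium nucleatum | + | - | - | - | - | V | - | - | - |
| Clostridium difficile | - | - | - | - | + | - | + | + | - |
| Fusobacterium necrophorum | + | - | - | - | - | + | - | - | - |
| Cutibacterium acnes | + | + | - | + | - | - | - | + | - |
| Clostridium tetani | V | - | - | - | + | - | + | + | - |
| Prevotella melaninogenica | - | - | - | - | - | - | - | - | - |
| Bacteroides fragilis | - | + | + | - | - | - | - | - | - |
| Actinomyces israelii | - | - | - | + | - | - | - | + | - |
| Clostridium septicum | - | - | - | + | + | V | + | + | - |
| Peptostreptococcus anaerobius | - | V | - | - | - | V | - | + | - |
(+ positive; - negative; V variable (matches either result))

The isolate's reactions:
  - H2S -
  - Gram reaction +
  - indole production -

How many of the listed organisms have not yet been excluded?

5

Gram reaction +: excludes Fusobacterium nucleatum, Fusobacterium necrophorum, Prevotella melaninogenica, Bacteroides fragilis — 7 left.
indole production -: excludes Cutibacterium acnes — 6 left.
H2S -: excludes Clostridium perfringens — 5 left.
Still consistent: Actinomyces israelii, Clostridium difficile, Clostridium septicum, Clostridium tetani, Peptostreptococcus anaerobius.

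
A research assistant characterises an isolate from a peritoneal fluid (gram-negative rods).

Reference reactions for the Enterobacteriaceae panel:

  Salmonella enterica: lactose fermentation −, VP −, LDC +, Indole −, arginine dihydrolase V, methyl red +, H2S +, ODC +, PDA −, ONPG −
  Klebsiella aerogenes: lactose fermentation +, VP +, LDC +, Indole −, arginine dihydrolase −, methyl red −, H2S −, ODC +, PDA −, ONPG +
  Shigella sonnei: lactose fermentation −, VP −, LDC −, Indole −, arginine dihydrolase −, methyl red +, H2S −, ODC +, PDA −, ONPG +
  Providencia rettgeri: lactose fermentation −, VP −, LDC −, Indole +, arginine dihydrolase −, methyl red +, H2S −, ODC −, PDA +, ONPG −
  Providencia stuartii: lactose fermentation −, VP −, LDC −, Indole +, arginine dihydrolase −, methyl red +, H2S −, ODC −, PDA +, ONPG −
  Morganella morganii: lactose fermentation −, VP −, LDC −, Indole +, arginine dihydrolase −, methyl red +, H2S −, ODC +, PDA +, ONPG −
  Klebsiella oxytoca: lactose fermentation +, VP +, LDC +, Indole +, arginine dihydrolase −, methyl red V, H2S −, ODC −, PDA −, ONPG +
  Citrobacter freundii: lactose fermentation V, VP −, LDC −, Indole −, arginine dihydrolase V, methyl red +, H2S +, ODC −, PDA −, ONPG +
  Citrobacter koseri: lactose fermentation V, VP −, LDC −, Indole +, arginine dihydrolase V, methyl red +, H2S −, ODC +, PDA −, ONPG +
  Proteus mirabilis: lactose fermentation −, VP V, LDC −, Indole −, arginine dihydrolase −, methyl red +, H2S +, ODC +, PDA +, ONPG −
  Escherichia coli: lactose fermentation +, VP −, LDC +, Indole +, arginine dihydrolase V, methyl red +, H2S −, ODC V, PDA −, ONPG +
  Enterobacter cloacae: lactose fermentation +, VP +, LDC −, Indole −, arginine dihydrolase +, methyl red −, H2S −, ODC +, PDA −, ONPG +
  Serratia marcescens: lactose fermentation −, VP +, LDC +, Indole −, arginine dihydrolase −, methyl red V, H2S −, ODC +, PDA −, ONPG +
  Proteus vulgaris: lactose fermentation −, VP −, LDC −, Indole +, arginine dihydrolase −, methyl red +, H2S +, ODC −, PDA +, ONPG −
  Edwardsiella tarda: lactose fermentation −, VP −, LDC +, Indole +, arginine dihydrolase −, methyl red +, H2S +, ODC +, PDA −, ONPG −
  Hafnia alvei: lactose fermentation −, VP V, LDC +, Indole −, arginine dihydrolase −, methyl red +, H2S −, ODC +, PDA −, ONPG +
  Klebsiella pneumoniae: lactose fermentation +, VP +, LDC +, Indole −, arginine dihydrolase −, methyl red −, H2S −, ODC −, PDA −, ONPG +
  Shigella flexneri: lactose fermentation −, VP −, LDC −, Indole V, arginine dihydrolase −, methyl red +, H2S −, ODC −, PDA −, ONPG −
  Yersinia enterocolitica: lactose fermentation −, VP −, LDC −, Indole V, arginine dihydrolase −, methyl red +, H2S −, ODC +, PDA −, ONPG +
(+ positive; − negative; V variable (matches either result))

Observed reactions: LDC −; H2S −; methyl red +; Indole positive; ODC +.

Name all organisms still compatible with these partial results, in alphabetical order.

Citrobacter koseri, Morganella morganii, Yersinia enterocolitica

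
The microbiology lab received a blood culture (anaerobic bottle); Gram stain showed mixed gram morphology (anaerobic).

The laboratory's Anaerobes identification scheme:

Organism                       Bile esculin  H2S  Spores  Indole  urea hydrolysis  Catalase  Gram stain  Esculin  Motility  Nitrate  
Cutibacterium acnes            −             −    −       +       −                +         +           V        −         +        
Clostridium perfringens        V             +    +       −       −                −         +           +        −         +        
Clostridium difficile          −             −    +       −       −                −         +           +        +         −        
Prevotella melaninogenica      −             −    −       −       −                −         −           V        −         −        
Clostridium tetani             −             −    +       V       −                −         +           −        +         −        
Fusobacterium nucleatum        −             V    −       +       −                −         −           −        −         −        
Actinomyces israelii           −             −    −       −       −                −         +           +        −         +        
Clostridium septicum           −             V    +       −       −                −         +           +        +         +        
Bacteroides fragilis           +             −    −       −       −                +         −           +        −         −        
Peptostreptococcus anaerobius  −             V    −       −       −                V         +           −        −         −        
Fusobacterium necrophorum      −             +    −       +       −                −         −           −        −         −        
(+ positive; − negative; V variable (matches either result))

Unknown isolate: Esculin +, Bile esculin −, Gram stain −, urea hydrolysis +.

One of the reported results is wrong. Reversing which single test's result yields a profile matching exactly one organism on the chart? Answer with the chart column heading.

As reported, no row in the chart matches all 4 reactions.
Reversing Esculin → still no organism matches.
Reversing urea hydrolysis (to −) → unique match: Prevotella melaninogenica.
Reversing Gram stain → still no organism matches.
Reversing Bile esculin → still no organism matches.

urea hydrolysis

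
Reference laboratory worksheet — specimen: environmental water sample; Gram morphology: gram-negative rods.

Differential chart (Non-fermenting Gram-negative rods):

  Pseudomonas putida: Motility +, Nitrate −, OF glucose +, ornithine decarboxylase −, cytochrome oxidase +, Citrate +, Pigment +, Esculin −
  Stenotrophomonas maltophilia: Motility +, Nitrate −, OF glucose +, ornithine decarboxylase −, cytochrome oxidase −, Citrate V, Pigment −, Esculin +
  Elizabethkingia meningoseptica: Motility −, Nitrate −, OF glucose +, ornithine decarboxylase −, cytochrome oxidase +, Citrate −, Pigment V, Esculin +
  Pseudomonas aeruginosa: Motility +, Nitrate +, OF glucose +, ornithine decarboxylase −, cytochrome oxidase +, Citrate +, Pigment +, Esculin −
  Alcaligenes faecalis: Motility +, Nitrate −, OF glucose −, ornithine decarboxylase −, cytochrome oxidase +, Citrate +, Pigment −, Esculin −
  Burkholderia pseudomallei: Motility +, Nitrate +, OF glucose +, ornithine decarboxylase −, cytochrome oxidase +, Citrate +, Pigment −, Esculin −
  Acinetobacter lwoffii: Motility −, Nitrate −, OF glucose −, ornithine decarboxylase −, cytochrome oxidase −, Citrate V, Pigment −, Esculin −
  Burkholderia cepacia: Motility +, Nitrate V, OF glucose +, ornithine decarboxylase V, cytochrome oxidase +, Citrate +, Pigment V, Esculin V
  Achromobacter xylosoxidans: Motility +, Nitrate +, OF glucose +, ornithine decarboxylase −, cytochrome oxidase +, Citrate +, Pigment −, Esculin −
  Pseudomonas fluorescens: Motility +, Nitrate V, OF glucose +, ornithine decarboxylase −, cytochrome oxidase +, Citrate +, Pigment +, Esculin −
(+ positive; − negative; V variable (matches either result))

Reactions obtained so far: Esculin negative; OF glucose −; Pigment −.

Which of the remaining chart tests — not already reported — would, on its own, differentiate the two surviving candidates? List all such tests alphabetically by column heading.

Esculin −: excludes Stenotrophomonas maltophilia, Elizabethkingia meningoseptica — 8 left.
Pigment −: excludes Pseudomonas putida, Pseudomonas aeruginosa, Pseudomonas fluorescens — 5 left.
OF glucose −: excludes Burkholderia pseudomallei, Burkholderia cepacia, Achromobacter xylosoxidans — 2 left.
Two candidates remain: Acinetobacter lwoffii and Alcaligenes faecalis.
  Motility: Acinetobacter lwoffii −, Alcaligenes faecalis + — discriminates.
  Nitrate: − vs − — same for both, does not separate.
  ornithine decarboxylase: − vs − — same for both, does not separate.
  cytochrome oxidase: Acinetobacter lwoffii −, Alcaligenes faecalis + — discriminates.
  Citrate: V vs + — variable for at least one, does not separate.

cytochrome oxidase, Motility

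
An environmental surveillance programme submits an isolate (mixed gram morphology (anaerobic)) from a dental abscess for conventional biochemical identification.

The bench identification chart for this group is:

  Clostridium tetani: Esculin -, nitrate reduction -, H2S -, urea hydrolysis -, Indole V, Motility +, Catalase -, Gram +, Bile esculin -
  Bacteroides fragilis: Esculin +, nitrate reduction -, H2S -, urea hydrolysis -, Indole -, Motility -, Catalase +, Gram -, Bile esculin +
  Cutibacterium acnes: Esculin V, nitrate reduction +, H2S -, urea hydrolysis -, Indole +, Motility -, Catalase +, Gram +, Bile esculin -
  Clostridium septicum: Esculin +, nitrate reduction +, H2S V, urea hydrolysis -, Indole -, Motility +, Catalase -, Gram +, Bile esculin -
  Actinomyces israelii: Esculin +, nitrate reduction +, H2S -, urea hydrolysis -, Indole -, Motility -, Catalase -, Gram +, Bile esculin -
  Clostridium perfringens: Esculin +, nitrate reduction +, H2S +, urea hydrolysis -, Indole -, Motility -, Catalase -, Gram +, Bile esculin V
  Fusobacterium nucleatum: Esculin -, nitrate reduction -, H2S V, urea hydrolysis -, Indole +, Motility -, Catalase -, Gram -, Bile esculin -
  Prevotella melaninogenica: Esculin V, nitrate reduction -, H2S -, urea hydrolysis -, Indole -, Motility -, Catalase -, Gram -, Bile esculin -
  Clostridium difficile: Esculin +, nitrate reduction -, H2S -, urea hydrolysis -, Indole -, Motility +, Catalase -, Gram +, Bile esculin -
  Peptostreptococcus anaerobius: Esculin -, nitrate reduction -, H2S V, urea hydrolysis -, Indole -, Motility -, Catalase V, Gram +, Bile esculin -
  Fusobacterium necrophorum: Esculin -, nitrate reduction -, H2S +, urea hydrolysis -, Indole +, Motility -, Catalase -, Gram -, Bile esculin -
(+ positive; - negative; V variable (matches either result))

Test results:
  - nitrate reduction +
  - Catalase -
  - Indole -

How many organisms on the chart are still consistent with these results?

3

Indole -: excludes Cutibacterium acnes, Fusobacterium nucleatum, Fusobacterium necrophorum — 8 left.
nitrate reduction +: excludes 5 organisms — 3 left.
Catalase -: all 3 remaining candidates are consistent.
Still consistent: Actinomyces israelii, Clostridium perfringens, Clostridium septicum.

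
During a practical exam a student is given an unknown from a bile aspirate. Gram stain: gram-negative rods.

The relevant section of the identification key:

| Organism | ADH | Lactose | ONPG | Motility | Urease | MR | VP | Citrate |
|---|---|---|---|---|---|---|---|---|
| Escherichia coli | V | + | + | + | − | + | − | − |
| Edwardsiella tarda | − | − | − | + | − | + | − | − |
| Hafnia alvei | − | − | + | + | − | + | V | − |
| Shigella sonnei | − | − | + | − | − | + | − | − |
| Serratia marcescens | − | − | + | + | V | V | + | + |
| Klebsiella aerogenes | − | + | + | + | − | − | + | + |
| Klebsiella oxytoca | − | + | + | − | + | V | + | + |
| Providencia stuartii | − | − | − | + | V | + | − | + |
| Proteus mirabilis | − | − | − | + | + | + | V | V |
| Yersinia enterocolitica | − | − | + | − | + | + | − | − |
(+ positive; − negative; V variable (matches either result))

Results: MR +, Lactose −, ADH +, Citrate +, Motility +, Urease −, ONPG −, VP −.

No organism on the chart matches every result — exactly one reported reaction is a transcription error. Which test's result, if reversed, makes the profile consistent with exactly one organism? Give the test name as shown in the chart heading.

ADH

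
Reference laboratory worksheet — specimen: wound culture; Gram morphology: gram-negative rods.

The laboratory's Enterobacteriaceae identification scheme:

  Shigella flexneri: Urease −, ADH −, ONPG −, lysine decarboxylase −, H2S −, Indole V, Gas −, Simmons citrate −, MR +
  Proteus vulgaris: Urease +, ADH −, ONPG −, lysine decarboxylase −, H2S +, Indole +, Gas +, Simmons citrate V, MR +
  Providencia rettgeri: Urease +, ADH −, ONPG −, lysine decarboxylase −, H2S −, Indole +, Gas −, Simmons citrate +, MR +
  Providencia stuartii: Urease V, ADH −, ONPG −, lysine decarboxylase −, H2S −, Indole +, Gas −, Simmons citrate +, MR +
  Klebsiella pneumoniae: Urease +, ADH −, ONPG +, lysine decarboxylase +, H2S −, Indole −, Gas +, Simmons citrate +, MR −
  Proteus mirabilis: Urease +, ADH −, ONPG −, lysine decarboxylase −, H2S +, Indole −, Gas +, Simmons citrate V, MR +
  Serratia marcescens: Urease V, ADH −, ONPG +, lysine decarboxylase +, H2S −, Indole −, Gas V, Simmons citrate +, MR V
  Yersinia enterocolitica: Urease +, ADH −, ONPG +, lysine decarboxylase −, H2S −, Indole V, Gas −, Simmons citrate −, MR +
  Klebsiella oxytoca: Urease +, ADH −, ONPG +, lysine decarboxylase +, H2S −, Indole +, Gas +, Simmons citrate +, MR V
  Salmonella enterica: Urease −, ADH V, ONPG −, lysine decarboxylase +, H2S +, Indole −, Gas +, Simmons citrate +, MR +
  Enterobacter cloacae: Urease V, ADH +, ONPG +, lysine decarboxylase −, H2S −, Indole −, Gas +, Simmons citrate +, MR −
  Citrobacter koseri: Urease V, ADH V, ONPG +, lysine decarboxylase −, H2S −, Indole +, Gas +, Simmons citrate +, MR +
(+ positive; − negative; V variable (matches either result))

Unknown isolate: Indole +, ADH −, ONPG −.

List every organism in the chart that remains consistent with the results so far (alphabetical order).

Proteus vulgaris, Providencia rettgeri, Providencia stuartii, Shigella flexneri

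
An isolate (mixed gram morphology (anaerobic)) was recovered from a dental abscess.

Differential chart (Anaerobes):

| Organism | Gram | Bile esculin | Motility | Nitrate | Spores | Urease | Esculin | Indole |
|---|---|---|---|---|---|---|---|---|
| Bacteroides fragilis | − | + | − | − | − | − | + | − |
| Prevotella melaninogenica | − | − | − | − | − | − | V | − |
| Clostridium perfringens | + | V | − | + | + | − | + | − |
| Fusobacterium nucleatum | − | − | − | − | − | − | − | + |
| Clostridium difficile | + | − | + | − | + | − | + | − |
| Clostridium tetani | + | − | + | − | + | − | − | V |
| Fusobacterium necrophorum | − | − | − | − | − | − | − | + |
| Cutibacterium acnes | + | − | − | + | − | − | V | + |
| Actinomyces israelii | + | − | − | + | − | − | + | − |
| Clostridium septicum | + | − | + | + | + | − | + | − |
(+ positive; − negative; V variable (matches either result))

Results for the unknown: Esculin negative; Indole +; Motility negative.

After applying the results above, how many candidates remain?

Motility −: excludes Clostridium difficile, Clostridium tetani, Clostridium septicum — 7 left.
Esculin −: excludes Bacteroides fragilis, Clostridium perfringens, Actinomyces israelii — 4 left.
Indole +: excludes Prevotella melaninogenica — 3 left.
Still consistent: Cutibacterium acnes, Fusobacterium necrophorum, Fusobacterium nucleatum.

3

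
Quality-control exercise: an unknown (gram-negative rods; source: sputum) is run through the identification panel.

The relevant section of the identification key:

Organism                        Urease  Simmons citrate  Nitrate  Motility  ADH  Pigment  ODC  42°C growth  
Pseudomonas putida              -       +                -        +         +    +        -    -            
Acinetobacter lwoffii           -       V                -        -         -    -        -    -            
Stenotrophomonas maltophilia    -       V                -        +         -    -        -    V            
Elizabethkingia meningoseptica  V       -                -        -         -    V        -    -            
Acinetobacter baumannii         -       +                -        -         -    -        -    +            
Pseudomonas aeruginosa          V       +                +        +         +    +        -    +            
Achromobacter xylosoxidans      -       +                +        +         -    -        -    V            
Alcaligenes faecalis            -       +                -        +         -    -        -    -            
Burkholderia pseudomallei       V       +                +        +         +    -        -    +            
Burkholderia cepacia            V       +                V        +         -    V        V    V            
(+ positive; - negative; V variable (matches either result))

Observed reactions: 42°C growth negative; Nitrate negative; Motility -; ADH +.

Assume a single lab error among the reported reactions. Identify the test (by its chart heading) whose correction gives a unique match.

Motility

As reported, no row in the chart matches all 4 reactions.
Reversing Motility (to +) → unique match: Pseudomonas putida.
Reversing 42°C growth → still no organism matches.
Reversing ADH → 2 organisms match (not unique).
Reversing Nitrate → still no organism matches.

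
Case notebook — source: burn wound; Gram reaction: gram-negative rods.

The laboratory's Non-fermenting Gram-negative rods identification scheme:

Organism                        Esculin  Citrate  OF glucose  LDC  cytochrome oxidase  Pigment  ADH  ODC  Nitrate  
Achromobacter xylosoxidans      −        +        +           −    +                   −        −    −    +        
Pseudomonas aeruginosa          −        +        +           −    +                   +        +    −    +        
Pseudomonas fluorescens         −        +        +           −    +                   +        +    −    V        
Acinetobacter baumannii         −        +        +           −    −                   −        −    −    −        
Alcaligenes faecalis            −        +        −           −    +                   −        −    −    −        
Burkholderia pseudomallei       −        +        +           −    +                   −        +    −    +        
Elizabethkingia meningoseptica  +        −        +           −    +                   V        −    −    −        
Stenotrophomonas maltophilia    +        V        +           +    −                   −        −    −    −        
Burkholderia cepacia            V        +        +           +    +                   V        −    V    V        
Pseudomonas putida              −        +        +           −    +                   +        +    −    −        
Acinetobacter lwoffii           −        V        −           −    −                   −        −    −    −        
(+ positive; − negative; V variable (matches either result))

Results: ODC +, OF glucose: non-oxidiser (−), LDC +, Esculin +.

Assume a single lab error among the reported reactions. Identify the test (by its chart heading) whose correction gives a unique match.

As reported, no row in the chart matches all 4 reactions.
Reversing ODC → still no organism matches.
Reversing LDC → still no organism matches.
Reversing Esculin → still no organism matches.
Reversing OF glucose (to +) → unique match: Burkholderia cepacia.

OF glucose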